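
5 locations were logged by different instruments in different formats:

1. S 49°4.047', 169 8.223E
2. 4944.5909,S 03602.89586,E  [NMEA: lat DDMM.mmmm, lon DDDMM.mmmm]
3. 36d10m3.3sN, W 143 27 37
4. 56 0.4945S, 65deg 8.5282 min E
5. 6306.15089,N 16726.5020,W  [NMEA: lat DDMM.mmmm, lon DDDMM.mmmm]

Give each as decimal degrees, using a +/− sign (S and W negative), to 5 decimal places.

Point 1:
  φ: 4.047′ = 0.067450°; total 49.067450
  S ⇒ negate
  λ: 169 + 8.223/60 = 169.137050
  E → positive
Point 2:
  Latitude: degrees = first 2 digits = 49, minutes = 44.5909; 49 + 44.5909/60 = 49.743182
  S ⇒ negate
  Longitude: split at 3 digits → 036° and 2.89586′; 36 + 2.89586/60 = 36.048264
  E → positive
Point 3:
  φ: 36° + 10/60 + 3.3/3600 = 36 + 0.166667 + 0.000917 = 36.167583
  N → positive
  Lon: 143 + 27/60 + 37/3600 = 143.460278
  W → negative
Point 4:
  Lat: 56 + 0.4945/60 = 56.008242
  hemisphere S, so the sign is −
  λ: 8.5282′ = 0.142137°; total 65.142137
  E → positive
Point 5:
  Latitude: split at 2 digits → 63° and 6.15089′; 63 + 6.15089/60 = 63.102515
  N → positive
  Lon: split at 3 digits → 167° and 26.502′; 167 + 26.502/60 = 167.441700
  W ⇒ negate

1. -49.06745, 169.13705
2. -49.74318, 36.04826
3. 36.16758, -143.46028
4. -56.00824, 65.14214
5. 63.10251, -167.44170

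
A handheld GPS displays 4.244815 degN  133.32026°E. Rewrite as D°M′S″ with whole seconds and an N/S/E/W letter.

4°14′41″ N, 133°19′13″ E

Latitude: whole degrees 4; 14.68890′ → 14′ and 41.33″
Lon: 0.320260 × 60 = 19.21560′ → 19′, remainder × 60 = 12.94″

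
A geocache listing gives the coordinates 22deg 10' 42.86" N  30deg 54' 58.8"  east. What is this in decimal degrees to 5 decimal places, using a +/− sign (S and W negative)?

22.17857, 30.91633

φ: 22 + 10/60 + 42.86/3600 = 22.178572
N → positive
Lon: 30° + 54/60 + 58.8/3600 = 30 + 0.900000 + 0.016333 = 30.916333
E → positive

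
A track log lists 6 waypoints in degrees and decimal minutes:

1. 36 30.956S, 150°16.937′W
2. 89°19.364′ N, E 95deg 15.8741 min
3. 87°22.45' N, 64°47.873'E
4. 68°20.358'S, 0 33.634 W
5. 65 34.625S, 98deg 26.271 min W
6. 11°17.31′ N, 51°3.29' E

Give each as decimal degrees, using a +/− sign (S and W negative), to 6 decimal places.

Point 1:
  Latitude: 36 + 30.956/60 = 36.5159333
  S → negative
  Longitude: 16.937′ = 0.282283°; total 150.2822833
  W ⇒ negate
Point 2:
  φ: 89 + 19.364/60 = 89.3227333
  N ⇒ keep positive
  Lon: 15.8741′ = 0.264568°; total 95.2645683
  E → positive
Point 3:
  Lat: 87 + 22.45/60 = 87.3741667
  N ⇒ keep positive
  Longitude: 47.873′ = 0.797883°; total 64.7978833
  E → positive
Point 4:
  φ: 20.358′ = 0.339300°; total 68.3393000
  S ⇒ negate
  λ: 33.634′ = 0.560567°; total 0.5605667
  W → negative
Point 5:
  φ: 34.625′ = 0.577083°; total 65.5770833
  S → negative
  Lon: 98 + 26.271/60 = 98.4378500
  hemisphere W, so the sign is −
Point 6:
  Latitude: 17.31′ = 0.288500°; total 11.2885000
  N → positive
  Lon: 51 + 3.29/60 = 51.0548333
  E → positive

1. -36.515933, -150.282283
2. 89.322733, 95.264568
3. 87.374167, 64.797883
4. -68.339300, -0.560567
5. -65.577083, -98.437850
6. 11.288500, 51.054833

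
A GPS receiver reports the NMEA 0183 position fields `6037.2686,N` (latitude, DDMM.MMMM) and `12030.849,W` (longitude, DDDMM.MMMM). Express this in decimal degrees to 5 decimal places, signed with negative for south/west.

60.62114, -120.51415

φ: split at 2 digits → 60° and 37.2686′; 60 + 37.2686/60 = 60.621143
N ⇒ keep positive
λ: split at 3 digits → 120° and 30.849′; 120 + 30.849/60 = 120.514150
W → negative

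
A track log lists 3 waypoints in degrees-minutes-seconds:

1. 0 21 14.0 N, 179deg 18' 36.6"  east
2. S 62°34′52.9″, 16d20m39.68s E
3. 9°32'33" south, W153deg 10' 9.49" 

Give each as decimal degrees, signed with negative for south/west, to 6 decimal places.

1. 0.353889, 179.310167
2. -62.581361, 16.344356
3. -9.542500, -153.169303

Point 1:
  φ: 0 + 21/60 + 14/3600 = 0.3538889
  N → positive
  Lon: 18′ + 36.6″ = 18.61000′; 179 + 18.61000/60 = 179.3101667
  E → positive
Point 2:
  Lat: 34′ + 52.9″ = 34.88167′; 62 + 34.88167/60 = 62.5813611
  S → negative
  Lon: 16 + 20/60 + 39.68/3600 = 16.3443556
  E → positive
Point 3:
  Lat: 9° + 32/60 + 33/3600 = 9 + 0.533333 + 0.009167 = 9.5425000
  S ⇒ negate
  λ: 153 + 10/60 + 9.49/3600 = 153.1693028
  W ⇒ negate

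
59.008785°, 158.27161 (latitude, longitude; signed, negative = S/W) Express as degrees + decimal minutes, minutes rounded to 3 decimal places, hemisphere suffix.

59° 0.527′ N, 158° 16.297′ E

Lat: minutes = (59.008785 − 59) × 60 = 0.52710
λ: minutes = (158.271610 − 158) × 60 = 16.29660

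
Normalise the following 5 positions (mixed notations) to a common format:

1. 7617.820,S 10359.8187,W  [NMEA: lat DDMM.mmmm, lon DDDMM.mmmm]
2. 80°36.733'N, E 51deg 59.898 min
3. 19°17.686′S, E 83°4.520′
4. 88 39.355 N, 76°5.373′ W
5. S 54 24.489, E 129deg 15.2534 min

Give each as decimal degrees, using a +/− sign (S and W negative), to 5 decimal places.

1. -76.29700, -103.99698
2. 80.61222, 51.99830
3. -19.29477, 83.07533
4. 88.65592, -76.08955
5. -54.40815, 129.25422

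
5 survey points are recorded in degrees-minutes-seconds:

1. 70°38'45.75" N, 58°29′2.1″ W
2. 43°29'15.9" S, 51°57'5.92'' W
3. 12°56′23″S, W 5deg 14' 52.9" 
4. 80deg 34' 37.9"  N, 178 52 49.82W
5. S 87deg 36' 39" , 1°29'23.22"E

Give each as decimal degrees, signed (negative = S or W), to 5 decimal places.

1. 70.64604, -58.48392
2. -43.48775, -51.95164
3. -12.93972, -5.24803
4. 80.57719, -178.88051
5. -87.61083, 1.48978

Point 1:
  Latitude: 38′ + 45.75″ = 38.76250′; 70 + 38.76250/60 = 70.646042
  N ⇒ keep positive
  Lon: 58 + 29/60 + 2.1/3600 = 58.483917
  W → negative
Point 2:
  φ: 29′ + 15.9″ = 29.26500′; 43 + 29.26500/60 = 43.487750
  S → negative
  Longitude: 51 + 57/60 + 5.92/3600 = 51.951644
  W → negative
Point 3:
  Lat: 56′ + 23″ = 56.38333′; 12 + 56.38333/60 = 12.939722
  hemisphere S, so the sign is −
  λ: 5° + 14/60 + 52.9/3600 = 5 + 0.233333 + 0.014694 = 5.248028
  hemisphere W, so the sign is −
Point 4:
  Lat: 80 + 34/60 + 37.9/3600 = 80.577194
  N ⇒ keep positive
  Longitude: 52′ + 49.82″ = 52.83033′; 178 + 52.83033/60 = 178.880506
  W → negative
Point 5:
  Latitude: 87° + 36/60 + 39/3600 = 87 + 0.600000 + 0.010833 = 87.610833
  S → negative
  λ: 1 + 29/60 + 23.22/3600 = 1.489783
  E → positive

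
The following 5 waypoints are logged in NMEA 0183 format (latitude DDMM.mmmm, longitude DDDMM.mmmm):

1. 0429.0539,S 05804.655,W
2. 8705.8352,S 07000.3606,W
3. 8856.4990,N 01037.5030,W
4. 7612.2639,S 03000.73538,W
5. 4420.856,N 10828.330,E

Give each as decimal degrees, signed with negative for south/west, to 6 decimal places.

Point 1:
  Lat: split at 2 digits → 04° and 29.0539′; 4 + 29.0539/60 = 4.4842317
  S → negative
  λ: degrees = first 3 digits = 58, minutes = 4.655; 58 + 4.655/60 = 58.0775833
  hemisphere W, so the sign is −
Point 2:
  φ: degrees = first 2 digits = 87, minutes = 5.8352; 87 + 5.8352/60 = 87.0972533
  hemisphere S, so the sign is −
  Longitude: split at 3 digits → 070° and 0.3606′; 70 + 0.3606/60 = 70.0060100
  hemisphere W, so the sign is −
Point 3:
  Latitude: split at 2 digits → 88° and 56.499′; 88 + 56.499/60 = 88.9416500
  N → positive
  Longitude: split at 3 digits → 010° and 37.503′; 10 + 37.503/60 = 10.6250500
  W → negative
Point 4:
  Lat: split at 2 digits → 76° and 12.2639′; 76 + 12.2639/60 = 76.2043983
  S → negative
  Longitude: split at 3 digits → 030° and 0.73538′; 30 + 0.73538/60 = 30.0122563
  hemisphere W, so the sign is −
Point 5:
  Lat: degrees = first 2 digits = 44, minutes = 20.856; 44 + 20.856/60 = 44.3476000
  N ⇒ keep positive
  λ: split at 3 digits → 108° and 28.33′; 108 + 28.33/60 = 108.4721667
  E ⇒ keep positive

1. -4.484232, -58.077583
2. -87.097253, -70.006010
3. 88.941650, -10.625050
4. -76.204398, -30.012256
5. 44.347600, 108.472167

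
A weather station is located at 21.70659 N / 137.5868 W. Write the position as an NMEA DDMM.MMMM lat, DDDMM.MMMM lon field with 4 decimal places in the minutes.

φ: 21° + 0.706590 × 60 = 21° 42.395400′
λ: fractional part 0.586800 → 35.208000 minutes

2142.3954,N / 13735.2080,W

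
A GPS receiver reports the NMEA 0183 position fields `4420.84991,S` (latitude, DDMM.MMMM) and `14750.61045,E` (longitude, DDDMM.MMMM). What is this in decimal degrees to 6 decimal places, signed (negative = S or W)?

-44.347499, 147.843508

φ: split at 2 digits → 44° and 20.84991′; 44 + 20.84991/60 = 44.3474985
hemisphere S, so the sign is −
Longitude: split at 3 digits → 147° and 50.61045′; 147 + 50.61045/60 = 147.8435075
E ⇒ keep positive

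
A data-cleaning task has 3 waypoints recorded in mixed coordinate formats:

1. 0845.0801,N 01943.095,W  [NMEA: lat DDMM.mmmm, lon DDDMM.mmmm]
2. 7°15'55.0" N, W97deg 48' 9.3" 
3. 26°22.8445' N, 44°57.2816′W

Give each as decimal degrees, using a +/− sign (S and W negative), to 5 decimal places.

1. 8.75134, -19.71825
2. 7.26528, -97.80258
3. 26.38074, -44.95469

Point 1:
  φ: degrees = first 2 digits = 8, minutes = 45.0801; 8 + 45.0801/60 = 8.751335
  N → positive
  λ: degrees = first 3 digits = 19, minutes = 43.095; 19 + 43.095/60 = 19.718250
  W ⇒ negate
Point 2:
  Latitude: 15′ + 55″ = 15.91667′; 7 + 15.91667/60 = 7.265278
  N ⇒ keep positive
  λ: 97° + 48/60 + 9.3/3600 = 97 + 0.800000 + 0.002583 = 97.802583
  W ⇒ negate
Point 3:
  Latitude: 26 + 22.8445/60 = 26.380742
  N → positive
  Lon: 57.2816′ = 0.954693°; total 44.954693
  hemisphere W, so the sign is −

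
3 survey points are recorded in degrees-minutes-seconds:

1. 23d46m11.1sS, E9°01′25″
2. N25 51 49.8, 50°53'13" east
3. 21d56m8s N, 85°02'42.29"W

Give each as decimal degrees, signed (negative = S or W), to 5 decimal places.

Point 1:
  φ: 23 + 46/60 + 11.1/3600 = 23.769750
  S → negative
  Longitude: 9 + 1/60 + 25/3600 = 9.023611
  E → positive
Point 2:
  φ: 25 + 51/60 + 49.8/3600 = 25.863833
  N ⇒ keep positive
  Longitude: 50° + 53/60 + 13/3600 = 50 + 0.883333 + 0.003611 = 50.886944
  E ⇒ keep positive
Point 3:
  Latitude: 56′ + 8″ = 56.13333′; 21 + 56.13333/60 = 21.935556
  N ⇒ keep positive
  Lon: 85° + 2/60 + 42.29/3600 = 85 + 0.033333 + 0.011747 = 85.045081
  W ⇒ negate

1. -23.76975, 9.02361
2. 25.86383, 50.88694
3. 21.93556, -85.04508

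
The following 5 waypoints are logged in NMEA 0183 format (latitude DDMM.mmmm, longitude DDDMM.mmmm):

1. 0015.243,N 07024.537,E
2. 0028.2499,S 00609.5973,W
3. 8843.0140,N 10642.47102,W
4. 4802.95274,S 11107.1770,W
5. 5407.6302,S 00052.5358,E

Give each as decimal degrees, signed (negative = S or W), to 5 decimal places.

1. 0.25405, 70.40895
2. -0.47083, -6.15996
3. 88.71690, -106.70785
4. -48.04921, -111.11962
5. -54.12717, 0.87560

Point 1:
  Lat: split at 2 digits → 00° and 15.243′; 0 + 15.243/60 = 0.254050
  N ⇒ keep positive
  λ: degrees = first 3 digits = 70, minutes = 24.537; 70 + 24.537/60 = 70.408950
  E ⇒ keep positive
Point 2:
  Latitude: degrees = first 2 digits = 0, minutes = 28.2499; 0 + 28.2499/60 = 0.470832
  S → negative
  λ: split at 3 digits → 006° and 9.5973′; 6 + 9.5973/60 = 6.159955
  W → negative
Point 3:
  φ: degrees = first 2 digits = 88, minutes = 43.014; 88 + 43.014/60 = 88.716900
  N ⇒ keep positive
  Longitude: split at 3 digits → 106° and 42.47102′; 106 + 42.47102/60 = 106.707850
  hemisphere W, so the sign is −
Point 4:
  φ: degrees = first 2 digits = 48, minutes = 2.95274; 48 + 2.95274/60 = 48.049212
  S ⇒ negate
  λ: split at 3 digits → 111° and 7.177′; 111 + 7.177/60 = 111.119617
  W → negative
Point 5:
  Latitude: split at 2 digits → 54° and 7.6302′; 54 + 7.6302/60 = 54.127170
  S ⇒ negate
  Lon: split at 3 digits → 000° and 52.5358′; 0 + 52.5358/60 = 0.875597
  E → positive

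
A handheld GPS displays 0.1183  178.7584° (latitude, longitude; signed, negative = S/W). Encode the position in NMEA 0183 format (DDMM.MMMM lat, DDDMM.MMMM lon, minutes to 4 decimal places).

Latitude: fractional part 0.118300 → 7.098000 minutes
Longitude: minutes = (178.758400 − 178) × 60 = 45.504000

0007.0980,N / 17845.5040,E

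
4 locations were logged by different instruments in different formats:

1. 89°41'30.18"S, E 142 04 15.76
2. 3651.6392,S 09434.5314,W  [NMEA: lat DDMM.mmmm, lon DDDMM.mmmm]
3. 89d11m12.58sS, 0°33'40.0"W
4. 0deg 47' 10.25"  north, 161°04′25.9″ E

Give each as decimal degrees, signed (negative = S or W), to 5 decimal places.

1. -89.69172, 142.07104
2. -36.86065, -94.57552
3. -89.18683, -0.56111
4. 0.78618, 161.07386

Point 1:
  Lat: 89 + 41/60 + 30.18/3600 = 89.691717
  S → negative
  λ: 142° + 4/60 + 15.76/3600 = 142 + 0.066667 + 0.004378 = 142.071044
  E → positive
Point 2:
  Latitude: split at 2 digits → 36° and 51.6392′; 36 + 51.6392/60 = 36.860653
  S → negative
  Lon: split at 3 digits → 094° and 34.5314′; 94 + 34.5314/60 = 94.575523
  hemisphere W, so the sign is −
Point 3:
  Latitude: 89 + 11/60 + 12.58/3600 = 89.186828
  S ⇒ negate
  Longitude: 33′ + 40″ = 33.66667′; 0 + 33.66667/60 = 0.561111
  W → negative
Point 4:
  Latitude: 0 + 47/60 + 10.25/3600 = 0.786181
  N ⇒ keep positive
  λ: 161 + 4/60 + 25.9/3600 = 161.073861
  E → positive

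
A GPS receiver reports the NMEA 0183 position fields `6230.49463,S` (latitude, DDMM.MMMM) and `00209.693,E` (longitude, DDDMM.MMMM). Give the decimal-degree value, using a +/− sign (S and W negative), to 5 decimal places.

-62.50824, 2.16155

φ: split at 2 digits → 62° and 30.49463′; 62 + 30.49463/60 = 62.508244
S ⇒ negate
λ: split at 3 digits → 002° and 9.693′; 2 + 9.693/60 = 2.161550
E ⇒ keep positive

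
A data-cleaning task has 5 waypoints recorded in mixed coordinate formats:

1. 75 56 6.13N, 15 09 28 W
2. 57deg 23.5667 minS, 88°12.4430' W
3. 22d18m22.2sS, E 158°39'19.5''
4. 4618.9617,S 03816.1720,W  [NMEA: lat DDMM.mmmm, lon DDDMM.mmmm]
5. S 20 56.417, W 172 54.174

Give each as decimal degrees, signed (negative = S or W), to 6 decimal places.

Point 1:
  φ: 75° + 56/60 + 6.13/3600 = 75 + 0.933333 + 0.001703 = 75.9350361
  N ⇒ keep positive
  Longitude: 15 + 9/60 + 28/3600 = 15.1577778
  W ⇒ negate
Point 2:
  Lat: 57 + 23.5667/60 = 57.3927783
  hemisphere S, so the sign is −
  Lon: 12.443′ = 0.207383°; total 88.2073833
  hemisphere W, so the sign is −
Point 3:
  Latitude: 18′ + 22.2″ = 18.37000′; 22 + 18.37000/60 = 22.3061667
  hemisphere S, so the sign is −
  Lon: 158° + 39/60 + 19.5/3600 = 158 + 0.650000 + 0.005417 = 158.6554167
  E ⇒ keep positive
Point 4:
  φ: split at 2 digits → 46° and 18.9617′; 46 + 18.9617/60 = 46.3160283
  S → negative
  Lon: split at 3 digits → 038° and 16.172′; 38 + 16.172/60 = 38.2695333
  W → negative
Point 5:
  Latitude: 56.417′ = 0.940283°; total 20.9402833
  hemisphere S, so the sign is −
  Lon: 172 + 54.174/60 = 172.9029000
  W ⇒ negate

1. 75.935036, -15.157778
2. -57.392778, -88.207383
3. -22.306167, 158.655417
4. -46.316028, -38.269533
5. -20.940283, -172.902900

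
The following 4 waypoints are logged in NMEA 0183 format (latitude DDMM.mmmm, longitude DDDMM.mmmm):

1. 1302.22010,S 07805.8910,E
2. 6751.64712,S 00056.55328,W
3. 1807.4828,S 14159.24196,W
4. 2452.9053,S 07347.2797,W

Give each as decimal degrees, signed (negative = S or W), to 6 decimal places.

Point 1:
  Lat: degrees = first 2 digits = 13, minutes = 2.2201; 13 + 2.2201/60 = 13.0370017
  S ⇒ negate
  λ: split at 3 digits → 078° and 5.891′; 78 + 5.891/60 = 78.0981833
  E ⇒ keep positive
Point 2:
  φ: degrees = first 2 digits = 67, minutes = 51.64712; 67 + 51.64712/60 = 67.8607853
  S → negative
  Longitude: degrees = first 3 digits = 0, minutes = 56.55328; 0 + 56.55328/60 = 0.9425547
  W ⇒ negate
Point 3:
  Lat: degrees = first 2 digits = 18, minutes = 7.4828; 18 + 7.4828/60 = 18.1247133
  hemisphere S, so the sign is −
  Lon: split at 3 digits → 141° and 59.24196′; 141 + 59.24196/60 = 141.9873660
  W ⇒ negate
Point 4:
  Lat: degrees = first 2 digits = 24, minutes = 52.9053; 24 + 52.9053/60 = 24.8817550
  hemisphere S, so the sign is −
  Lon: split at 3 digits → 073° and 47.2797′; 73 + 47.2797/60 = 73.7879950
  W → negative

1. -13.037002, 78.098183
2. -67.860785, -0.942555
3. -18.124713, -141.987366
4. -24.881755, -73.787995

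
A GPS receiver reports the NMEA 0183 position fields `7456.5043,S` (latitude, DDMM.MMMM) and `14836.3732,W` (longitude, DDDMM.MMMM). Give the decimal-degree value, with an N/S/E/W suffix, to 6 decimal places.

Latitude: degrees = first 2 digits = 74, minutes = 56.5043; 74 + 56.5043/60 = 74.9417383
Lon: split at 3 digits → 148° and 36.3732′; 148 + 36.3732/60 = 148.6062200

74.941738° S, 148.606220° W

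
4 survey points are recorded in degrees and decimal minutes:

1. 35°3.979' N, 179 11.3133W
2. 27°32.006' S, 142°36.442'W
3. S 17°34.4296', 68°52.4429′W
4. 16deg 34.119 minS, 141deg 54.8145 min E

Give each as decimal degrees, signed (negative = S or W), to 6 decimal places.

Point 1:
  φ: 3.979′ = 0.066317°; total 35.0663167
  N → positive
  Lon: 11.3133′ = 0.188555°; total 179.1885550
  W → negative
Point 2:
  Latitude: 32.006′ = 0.533433°; total 27.5334333
  hemisphere S, so the sign is −
  Longitude: 142 + 36.442/60 = 142.6073667
  W → negative
Point 3:
  φ: 34.4296′ = 0.573827°; total 17.5738267
  S → negative
  Longitude: 52.4429′ = 0.874048°; total 68.8740483
  hemisphere W, so the sign is −
Point 4:
  Latitude: 16 + 34.119/60 = 16.5686500
  S → negative
  Lon: 54.8145′ = 0.913575°; total 141.9135750
  E ⇒ keep positive

1. 35.066317, -179.188555
2. -27.533433, -142.607367
3. -17.573827, -68.874048
4. -16.568650, 141.913575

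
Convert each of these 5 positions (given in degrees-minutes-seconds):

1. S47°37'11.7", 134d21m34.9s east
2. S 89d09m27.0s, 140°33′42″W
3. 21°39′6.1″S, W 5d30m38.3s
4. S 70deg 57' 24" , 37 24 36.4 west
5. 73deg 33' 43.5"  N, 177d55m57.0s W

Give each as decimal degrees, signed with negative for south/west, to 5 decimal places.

Point 1:
  Lat: 37′ + 11.7″ = 37.19500′; 47 + 37.19500/60 = 47.619917
  S ⇒ negate
  Lon: 134° + 21/60 + 34.9/3600 = 134 + 0.350000 + 0.009694 = 134.359694
  E → positive
Point 2:
  φ: 89° + 9/60 + 27/3600 = 89 + 0.150000 + 0.007500 = 89.157500
  S → negative
  λ: 33′ + 42″ = 33.70000′; 140 + 33.70000/60 = 140.561667
  hemisphere W, so the sign is −
Point 3:
  Lat: 21° + 39/60 + 6.1/3600 = 21 + 0.650000 + 0.001694 = 21.651694
  hemisphere S, so the sign is −
  λ: 5 + 30/60 + 38.3/3600 = 5.510639
  W ⇒ negate
Point 4:
  φ: 70° + 57/60 + 24/3600 = 70 + 0.950000 + 0.006667 = 70.956667
  S → negative
  Longitude: 37 + 24/60 + 36.4/3600 = 37.410111
  hemisphere W, so the sign is −
Point 5:
  Lat: 33′ + 43.5″ = 33.72500′; 73 + 33.72500/60 = 73.562083
  N ⇒ keep positive
  λ: 55′ + 57″ = 55.95000′; 177 + 55.95000/60 = 177.932500
  W → negative

1. -47.61992, 134.35969
2. -89.15750, -140.56167
3. -21.65169, -5.51064
4. -70.95667, -37.41011
5. 73.56208, -177.93250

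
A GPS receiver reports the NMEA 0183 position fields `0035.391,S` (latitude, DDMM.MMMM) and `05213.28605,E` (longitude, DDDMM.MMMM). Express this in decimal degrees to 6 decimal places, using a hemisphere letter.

Lat: degrees = first 2 digits = 0, minutes = 35.391; 0 + 35.391/60 = 0.5898500
λ: degrees = first 3 digits = 52, minutes = 13.28605; 52 + 13.28605/60 = 52.2214342

0.589850° S, 52.221434° E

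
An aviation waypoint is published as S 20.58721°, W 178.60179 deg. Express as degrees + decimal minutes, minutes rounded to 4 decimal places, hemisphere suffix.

20° 35.2326′ S, 178° 36.1074′ W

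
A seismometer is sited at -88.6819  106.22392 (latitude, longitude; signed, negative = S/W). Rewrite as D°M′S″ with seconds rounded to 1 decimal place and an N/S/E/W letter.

Latitude is negative → S; |value| = 88.681900
Lat: 0.681900 × 60 = 40.91400′ → 40′, remainder × 60 = 54.840″
Longitude: 0.223920° → 13.43520′; 0.43520 × 60 = 26.112″

88°40′54.8″ S, 106°13′26.1″ E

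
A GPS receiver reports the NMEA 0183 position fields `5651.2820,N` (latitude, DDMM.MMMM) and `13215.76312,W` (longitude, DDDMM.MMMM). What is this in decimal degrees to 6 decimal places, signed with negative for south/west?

Latitude: split at 2 digits → 56° and 51.282′; 56 + 51.282/60 = 56.8547000
N ⇒ keep positive
λ: split at 3 digits → 132° and 15.76312′; 132 + 15.76312/60 = 132.2627187
hemisphere W, so the sign is −

56.854700, -132.262719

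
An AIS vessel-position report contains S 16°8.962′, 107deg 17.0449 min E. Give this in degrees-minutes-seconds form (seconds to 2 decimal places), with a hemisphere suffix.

16°08′57.72″ S, 107°17′2.69″ E

φ: 8.96200′ → 8′ and 0.96200 × 60 = 57.7200″
Longitude: 17.04490′ → 17′ and 0.04490 × 60 = 2.6940″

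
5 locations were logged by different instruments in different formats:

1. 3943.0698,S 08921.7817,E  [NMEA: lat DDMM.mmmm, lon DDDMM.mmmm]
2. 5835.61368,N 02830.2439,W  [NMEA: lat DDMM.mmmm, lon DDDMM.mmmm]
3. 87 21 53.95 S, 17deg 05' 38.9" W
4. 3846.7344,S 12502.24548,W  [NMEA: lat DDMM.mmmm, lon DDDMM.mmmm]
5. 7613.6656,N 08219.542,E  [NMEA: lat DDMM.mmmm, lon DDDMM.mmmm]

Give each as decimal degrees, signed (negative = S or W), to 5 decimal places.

1. -39.71783, 89.36303
2. 58.59356, -28.50407
3. -87.36499, -17.09414
4. -38.77891, -125.03742
5. 76.22776, 82.32570

Point 1:
  φ: degrees = first 2 digits = 39, minutes = 43.0698; 39 + 43.0698/60 = 39.717830
  hemisphere S, so the sign is −
  Lon: split at 3 digits → 089° and 21.7817′; 89 + 21.7817/60 = 89.363028
  E ⇒ keep positive
Point 2:
  φ: degrees = first 2 digits = 58, minutes = 35.61368; 58 + 35.61368/60 = 58.593561
  N → positive
  λ: split at 3 digits → 028° and 30.2439′; 28 + 30.2439/60 = 28.504065
  W ⇒ negate
Point 3:
  Latitude: 87 + 21/60 + 53.95/3600 = 87.364986
  S → negative
  Lon: 17° + 5/60 + 38.9/3600 = 17 + 0.083333 + 0.010806 = 17.094139
  hemisphere W, so the sign is −
Point 4:
  Latitude: split at 2 digits → 38° and 46.7344′; 38 + 46.7344/60 = 38.778907
  S ⇒ negate
  Longitude: degrees = first 3 digits = 125, minutes = 2.24548; 125 + 2.24548/60 = 125.037425
  W → negative
Point 5:
  φ: degrees = first 2 digits = 76, minutes = 13.6656; 76 + 13.6656/60 = 76.227760
  N → positive
  Lon: split at 3 digits → 082° and 19.542′; 82 + 19.542/60 = 82.325700
  E → positive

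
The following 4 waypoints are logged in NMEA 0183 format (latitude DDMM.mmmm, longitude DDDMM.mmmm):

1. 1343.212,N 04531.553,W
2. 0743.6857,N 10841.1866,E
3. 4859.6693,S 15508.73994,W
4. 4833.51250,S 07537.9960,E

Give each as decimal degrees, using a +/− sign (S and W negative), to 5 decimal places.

1. 13.72020, -45.52588
2. 7.72810, 108.68644
3. -48.99449, -155.14567
4. -48.55854, 75.63327

Point 1:
  Latitude: split at 2 digits → 13° and 43.212′; 13 + 43.212/60 = 13.720200
  N ⇒ keep positive
  λ: degrees = first 3 digits = 45, minutes = 31.553; 45 + 31.553/60 = 45.525883
  W → negative
Point 2:
  φ: split at 2 digits → 07° and 43.6857′; 7 + 43.6857/60 = 7.728095
  N → positive
  Longitude: degrees = first 3 digits = 108, minutes = 41.1866; 108 + 41.1866/60 = 108.686443
  E ⇒ keep positive
Point 3:
  φ: degrees = first 2 digits = 48, minutes = 59.6693; 48 + 59.6693/60 = 48.994488
  hemisphere S, so the sign is −
  λ: degrees = first 3 digits = 155, minutes = 8.73994; 155 + 8.73994/60 = 155.145666
  hemisphere W, so the sign is −
Point 4:
  Latitude: degrees = first 2 digits = 48, minutes = 33.5125; 48 + 33.5125/60 = 48.558542
  S ⇒ negate
  Longitude: split at 3 digits → 075° and 37.996′; 75 + 37.996/60 = 75.633267
  E → positive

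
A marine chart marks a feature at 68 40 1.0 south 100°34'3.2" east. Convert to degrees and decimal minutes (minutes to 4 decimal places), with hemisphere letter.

68° 40.0167′ S, 100° 34.0533′ E

Lat: seconds/60 = 0.01667; minutes = 40 + 0.01667 = 40.016667
Lon: 34 + 3.2/60 = 34.053333′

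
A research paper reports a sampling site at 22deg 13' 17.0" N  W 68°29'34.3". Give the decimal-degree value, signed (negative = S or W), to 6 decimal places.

22.221389, -68.492861

Latitude: 13′ + 17″ = 13.28333′; 22 + 13.28333/60 = 22.2213889
N → positive
Lon: 68° + 29/60 + 34.3/3600 = 68 + 0.483333 + 0.009528 = 68.4928611
W → negative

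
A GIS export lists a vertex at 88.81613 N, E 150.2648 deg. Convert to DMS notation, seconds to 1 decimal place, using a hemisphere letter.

88°48′58.1″ N, 150°15′53.3″ E

Latitude: whole degrees 88; 48.96780′ → 48′ and 58.068″
Longitude: 0.264800° → 15.88800′; 0.88800 × 60 = 53.280″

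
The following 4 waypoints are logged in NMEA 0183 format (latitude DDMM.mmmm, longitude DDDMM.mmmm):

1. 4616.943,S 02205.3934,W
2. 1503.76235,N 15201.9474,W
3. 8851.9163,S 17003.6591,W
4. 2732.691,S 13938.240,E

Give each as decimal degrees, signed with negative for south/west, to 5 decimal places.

1. -46.28238, -22.08989
2. 15.06271, -152.03246
3. -88.86527, -170.06099
4. -27.54485, 139.63733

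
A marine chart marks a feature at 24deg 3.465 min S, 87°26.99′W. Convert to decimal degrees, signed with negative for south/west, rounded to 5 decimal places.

-24.05775, -87.44983

Lat: 3.465′ = 0.057750°; total 24.057750
hemisphere S, so the sign is −
Lon: 26.99′ = 0.449833°; total 87.449833
hemisphere W, so the sign is −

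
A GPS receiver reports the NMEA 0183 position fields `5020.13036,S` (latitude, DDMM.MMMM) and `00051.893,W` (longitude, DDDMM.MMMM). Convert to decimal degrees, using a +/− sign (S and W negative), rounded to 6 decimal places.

-50.335506, -0.864883

Lat: split at 2 digits → 50° and 20.13036′; 50 + 20.13036/60 = 50.3355060
S ⇒ negate
Lon: split at 3 digits → 000° and 51.893′; 0 + 51.893/60 = 0.8648833
W → negative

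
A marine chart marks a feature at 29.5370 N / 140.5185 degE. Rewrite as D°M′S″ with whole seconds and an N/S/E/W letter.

Lat: whole degrees 29; 32.22000′ → 32′ and 13.20″
λ: whole degrees 140; 31.11000′ → 31′ and 6.60″

29°32′13″ N, 140°31′7″ E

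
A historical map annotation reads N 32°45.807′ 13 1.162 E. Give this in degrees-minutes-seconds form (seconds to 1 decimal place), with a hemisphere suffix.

φ: 45.80700′ → 45′ and 0.80700 × 60 = 48.420″
λ: fractional minutes 0.16200 × 60 = 9.720″

32°45′48.4″ N, 13°01′9.7″ E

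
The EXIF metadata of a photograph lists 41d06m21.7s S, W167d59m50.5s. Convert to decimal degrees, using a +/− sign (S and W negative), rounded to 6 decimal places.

Lat: 41 + 6/60 + 21.7/3600 = 41.1060278
S ⇒ negate
λ: 59′ + 50.5″ = 59.84167′; 167 + 59.84167/60 = 167.9973611
hemisphere W, so the sign is −

-41.106028, -167.997361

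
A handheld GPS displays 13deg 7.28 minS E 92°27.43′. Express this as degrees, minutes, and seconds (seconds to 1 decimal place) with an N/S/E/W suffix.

13°07′16.8″ S, 92°27′25.8″ E

Latitude: 7.28000′ → 7′ and 0.28000 × 60 = 16.800″
Longitude: fractional minutes 0.43000 × 60 = 25.800″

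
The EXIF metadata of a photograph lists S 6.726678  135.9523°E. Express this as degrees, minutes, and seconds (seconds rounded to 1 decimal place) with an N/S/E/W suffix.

6°43′36.0″ S, 135°57′8.3″ E

φ: whole degrees 6; 43.60068′ → 43′ and 36.041″
Lon: 0.952300 × 60 = 57.13800′ → 57′, remainder × 60 = 8.280″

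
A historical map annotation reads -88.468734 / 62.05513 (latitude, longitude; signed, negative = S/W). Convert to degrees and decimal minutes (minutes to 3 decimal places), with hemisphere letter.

88° 28.124′ S, 62° 3.308′ E

Latitude is negative → S; |value| = 88.468734
φ: fractional part 0.468734 → 28.12404 minutes
Longitude: 62° + 0.055130 × 60 = 62° 3.30780′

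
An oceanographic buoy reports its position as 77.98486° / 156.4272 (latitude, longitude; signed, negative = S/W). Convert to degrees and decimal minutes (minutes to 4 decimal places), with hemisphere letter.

φ: minutes = (77.984860 − 77) × 60 = 59.091600
λ: fractional part 0.427200 → 25.632000 minutes

77° 59.0916′ N, 156° 25.6320′ E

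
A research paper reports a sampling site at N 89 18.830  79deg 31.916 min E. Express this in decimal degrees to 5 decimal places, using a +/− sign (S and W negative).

89.31383, 79.53193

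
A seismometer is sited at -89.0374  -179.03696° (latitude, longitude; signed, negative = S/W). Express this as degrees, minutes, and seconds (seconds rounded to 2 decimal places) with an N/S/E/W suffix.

89°02′14.64″ S, 179°02′13.06″ W

Latitude is negative → S; |value| = 89.037400
Latitude: whole degrees 89; 2.24400′ → 2′ and 14.6400″
Longitude is negative → W; |value| = 179.036960
Lon: whole degrees 179; 2.21760′ → 2′ and 13.0560″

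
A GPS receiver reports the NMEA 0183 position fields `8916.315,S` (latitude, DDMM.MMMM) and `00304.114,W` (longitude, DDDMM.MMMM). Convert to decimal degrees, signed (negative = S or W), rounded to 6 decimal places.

φ: degrees = first 2 digits = 89, minutes = 16.315; 89 + 16.315/60 = 89.2719167
S ⇒ negate
λ: degrees = first 3 digits = 3, minutes = 4.114; 3 + 4.114/60 = 3.0685667
W → negative

-89.271917, -3.068567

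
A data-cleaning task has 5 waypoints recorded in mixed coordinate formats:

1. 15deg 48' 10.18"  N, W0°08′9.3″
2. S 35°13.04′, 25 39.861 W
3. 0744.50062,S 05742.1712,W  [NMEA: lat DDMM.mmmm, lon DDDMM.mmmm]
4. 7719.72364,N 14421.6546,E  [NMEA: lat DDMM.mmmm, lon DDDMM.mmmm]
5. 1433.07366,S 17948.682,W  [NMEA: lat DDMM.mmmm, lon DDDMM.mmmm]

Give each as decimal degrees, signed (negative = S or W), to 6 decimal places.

1. 15.802828, -0.135917
2. -35.217333, -25.664350
3. -7.741677, -57.702853
4. 77.328727, 144.360910
5. -14.551228, -179.811367

Point 1:
  Latitude: 15 + 48/60 + 10.18/3600 = 15.8028278
  N → positive
  Longitude: 8′ + 9.3″ = 8.15500′; 0 + 8.15500/60 = 0.1359167
  W ⇒ negate
Point 2:
  Lat: 35 + 13.04/60 = 35.2173333
  hemisphere S, so the sign is −
  Longitude: 25 + 39.861/60 = 25.6643500
  W ⇒ negate
Point 3:
  φ: degrees = first 2 digits = 7, minutes = 44.50062; 7 + 44.50062/60 = 7.7416770
  S ⇒ negate
  Lon: degrees = first 3 digits = 57, minutes = 42.1712; 57 + 42.1712/60 = 57.7028533
  hemisphere W, so the sign is −
Point 4:
  Lat: degrees = first 2 digits = 77, minutes = 19.72364; 77 + 19.72364/60 = 77.3287273
  N → positive
  Lon: degrees = first 3 digits = 144, minutes = 21.6546; 144 + 21.6546/60 = 144.3609100
  E ⇒ keep positive
Point 5:
  φ: split at 2 digits → 14° and 33.07366′; 14 + 33.07366/60 = 14.5512277
  S → negative
  Longitude: split at 3 digits → 179° and 48.682′; 179 + 48.682/60 = 179.8113667
  W ⇒ negate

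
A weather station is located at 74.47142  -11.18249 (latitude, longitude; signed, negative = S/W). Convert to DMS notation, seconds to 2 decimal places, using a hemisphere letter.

φ: 0.471420° → 28.28520′; 0.28520 × 60 = 17.1120″
Longitude is negative → W; |value| = 11.182490
Lon: 0.182490° → 10.94940′; 0.94940 × 60 = 56.9640″

74°28′17.11″ N, 11°10′56.96″ W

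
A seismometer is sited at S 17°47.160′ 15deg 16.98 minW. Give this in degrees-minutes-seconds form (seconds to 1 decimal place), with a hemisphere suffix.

17°47′9.6″ S, 15°16′58.8″ W

Latitude: 47.16000′ → 47′ and 0.16000 × 60 = 9.600″
Longitude: fractional minutes 0.98000 × 60 = 58.800″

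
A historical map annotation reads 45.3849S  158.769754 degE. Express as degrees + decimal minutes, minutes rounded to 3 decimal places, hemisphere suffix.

φ: 45° + 0.384900 × 60 = 45° 23.09400′
Longitude: fractional part 0.769754 → 46.18524 minutes

45° 23.094′ S, 158° 46.185′ E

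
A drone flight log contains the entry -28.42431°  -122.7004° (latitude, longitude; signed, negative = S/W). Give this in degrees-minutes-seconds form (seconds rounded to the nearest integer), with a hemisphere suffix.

28°25′28″ S, 122°42′1″ W

Latitude is negative → S; |value| = 28.424310
Latitude: 0.424310 × 60 = 25.45860′ → 25′, remainder × 60 = 27.52″
Longitude is negative → W; |value| = 122.700400
Lon: whole degrees 122; 42.02400′ → 42′ and 1.44″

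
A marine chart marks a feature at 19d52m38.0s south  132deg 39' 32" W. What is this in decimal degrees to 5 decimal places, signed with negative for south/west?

φ: 19° + 52/60 + 38/3600 = 19 + 0.866667 + 0.010556 = 19.877222
S ⇒ negate
λ: 39′ + 32″ = 39.53333′; 132 + 39.53333/60 = 132.658889
hemisphere W, so the sign is −

-19.87722, -132.65889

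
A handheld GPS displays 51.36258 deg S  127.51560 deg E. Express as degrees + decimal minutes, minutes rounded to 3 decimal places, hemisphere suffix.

Lat: 51° + 0.362580 × 60 = 51° 21.75480′
λ: 127° + 0.515600 × 60 = 127° 30.93600′

51° 21.755′ S, 127° 30.936′ E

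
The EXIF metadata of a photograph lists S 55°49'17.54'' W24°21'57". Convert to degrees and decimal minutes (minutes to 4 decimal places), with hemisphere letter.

55° 49.2923′ S, 24° 21.9500′ W

Lat: 49 + 17.54/60 = 49.292333′
Longitude: 21 + 57/60 = 21.950000′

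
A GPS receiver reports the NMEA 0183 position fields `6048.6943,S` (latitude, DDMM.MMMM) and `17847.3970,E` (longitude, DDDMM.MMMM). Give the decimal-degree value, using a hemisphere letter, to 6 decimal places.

Lat: split at 2 digits → 60° and 48.6943′; 60 + 48.6943/60 = 60.8115717
Lon: split at 3 digits → 178° and 47.397′; 178 + 47.397/60 = 178.7899500

60.811572° S, 178.789950° E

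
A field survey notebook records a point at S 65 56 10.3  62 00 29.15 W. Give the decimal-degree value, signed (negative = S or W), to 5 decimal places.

-65.93619, -62.00810

φ: 65 + 56/60 + 10.3/3600 = 65.936194
S ⇒ negate
Longitude: 0′ + 29.15″ = 0.48583′; 62 + 0.48583/60 = 62.008097
W → negative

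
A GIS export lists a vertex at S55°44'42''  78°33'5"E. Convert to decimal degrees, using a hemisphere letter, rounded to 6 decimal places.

55.745000° S, 78.551389° E

φ: 55 + 44/60 + 42/3600 = 55.7450000
λ: 78° + 33/60 + 5/3600 = 78 + 0.550000 + 0.001389 = 78.5513889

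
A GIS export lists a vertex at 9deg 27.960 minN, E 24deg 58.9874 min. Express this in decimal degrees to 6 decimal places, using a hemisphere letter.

9.466000° N, 24.983123° E

φ: 27.96′ = 0.466000°; total 9.4660000
Longitude: 58.9874′ = 0.983123°; total 24.9831233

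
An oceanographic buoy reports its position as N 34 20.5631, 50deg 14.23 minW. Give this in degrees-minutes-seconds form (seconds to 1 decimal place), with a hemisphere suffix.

Latitude: 20.56310′ → 20′ and 0.56310 × 60 = 33.786″
λ: 14.23000′ → 14′ and 0.23000 × 60 = 13.800″

34°20′33.8″ N, 50°14′13.8″ W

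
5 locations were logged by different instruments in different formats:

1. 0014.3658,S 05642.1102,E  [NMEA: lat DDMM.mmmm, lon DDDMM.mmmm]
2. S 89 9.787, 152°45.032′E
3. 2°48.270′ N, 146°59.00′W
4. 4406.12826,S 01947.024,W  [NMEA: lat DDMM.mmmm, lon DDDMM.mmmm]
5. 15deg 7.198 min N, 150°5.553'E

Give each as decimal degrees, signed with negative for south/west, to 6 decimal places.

Point 1:
  φ: degrees = first 2 digits = 0, minutes = 14.3658; 0 + 14.3658/60 = 0.2394300
  S → negative
  Longitude: degrees = first 3 digits = 56, minutes = 42.1102; 56 + 42.1102/60 = 56.7018367
  E ⇒ keep positive
Point 2:
  φ: 9.787′ = 0.163117°; total 89.1631167
  hemisphere S, so the sign is −
  Longitude: 152 + 45.032/60 = 152.7505333
  E ⇒ keep positive
Point 3:
  φ: 2 + 48.27/60 = 2.8045000
  N → positive
  Longitude: 59′ = 0.983333°; total 146.9833333
  W → negative
Point 4:
  φ: degrees = first 2 digits = 44, minutes = 6.12826; 44 + 6.12826/60 = 44.1021377
  S ⇒ negate
  Longitude: split at 3 digits → 019° and 47.024′; 19 + 47.024/60 = 19.7837333
  hemisphere W, so the sign is −
Point 5:
  φ: 7.198′ = 0.119967°; total 15.1199667
  N → positive
  Lon: 150 + 5.553/60 = 150.0925500
  E → positive

1. -0.239430, 56.701837
2. -89.163117, 152.750533
3. 2.804500, -146.983333
4. -44.102138, -19.783733
5. 15.119967, 150.092550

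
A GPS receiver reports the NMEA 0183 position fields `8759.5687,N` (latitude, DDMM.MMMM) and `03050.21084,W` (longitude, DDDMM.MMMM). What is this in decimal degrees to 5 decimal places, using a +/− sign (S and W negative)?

87.99281, -30.83685

Lat: split at 2 digits → 87° and 59.5687′; 87 + 59.5687/60 = 87.992812
N → positive
Longitude: degrees = first 3 digits = 30, minutes = 50.21084; 30 + 50.21084/60 = 30.836847
hemisphere W, so the sign is −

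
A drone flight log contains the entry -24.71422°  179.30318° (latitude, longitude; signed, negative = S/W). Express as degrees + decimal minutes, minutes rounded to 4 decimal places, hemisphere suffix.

Latitude is negative → S; |value| = 24.714220
Latitude: minutes = (24.714220 − 24) × 60 = 42.853200
λ: 179° + 0.303180 × 60 = 179° 18.190800′

24° 42.8532′ S, 179° 18.1908′ E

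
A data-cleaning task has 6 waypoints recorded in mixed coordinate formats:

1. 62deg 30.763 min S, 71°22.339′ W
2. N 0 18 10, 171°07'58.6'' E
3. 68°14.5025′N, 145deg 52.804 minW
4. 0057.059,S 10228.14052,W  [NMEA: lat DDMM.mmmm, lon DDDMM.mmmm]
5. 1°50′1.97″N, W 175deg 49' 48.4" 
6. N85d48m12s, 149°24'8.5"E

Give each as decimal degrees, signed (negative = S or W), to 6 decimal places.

Point 1:
  Lat: 30.763′ = 0.512717°; total 62.5127167
  S → negative
  Longitude: 22.339′ = 0.372317°; total 71.3723167
  W → negative
Point 2:
  φ: 0° + 18/60 + 10/3600 = 0 + 0.300000 + 0.002778 = 0.3027778
  N → positive
  Lon: 171 + 7/60 + 58.6/3600 = 171.1329444
  E ⇒ keep positive
Point 3:
  Latitude: 14.5025′ = 0.241708°; total 68.2417083
  N ⇒ keep positive
  Longitude: 145 + 52.804/60 = 145.8800667
  hemisphere W, so the sign is −
Point 4:
  φ: split at 2 digits → 00° and 57.059′; 0 + 57.059/60 = 0.9509833
  S → negative
  λ: split at 3 digits → 102° and 28.14052′; 102 + 28.14052/60 = 102.4690087
  hemisphere W, so the sign is −
Point 5:
  Lat: 50′ + 1.97″ = 50.03283′; 1 + 50.03283/60 = 1.8338806
  N ⇒ keep positive
  Lon: 49′ + 48.4″ = 49.80667′; 175 + 49.80667/60 = 175.8301111
  W → negative
Point 6:
  Lat: 85 + 48/60 + 12/3600 = 85.8033333
  N ⇒ keep positive
  Lon: 149 + 24/60 + 8.5/3600 = 149.4023611
  E → positive

1. -62.512717, -71.372317
2. 0.302778, 171.132944
3. 68.241708, -145.880067
4. -0.950983, -102.469009
5. 1.833881, -175.830111
6. 85.803333, 149.402361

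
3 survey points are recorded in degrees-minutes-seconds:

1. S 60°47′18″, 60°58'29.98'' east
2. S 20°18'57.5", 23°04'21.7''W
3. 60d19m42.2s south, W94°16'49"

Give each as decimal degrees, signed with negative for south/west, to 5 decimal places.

1. -60.78833, 60.97499
2. -20.31597, -23.07269
3. -60.32839, -94.28028

Point 1:
  Lat: 60 + 47/60 + 18/3600 = 60.788333
  S ⇒ negate
  Lon: 60 + 58/60 + 29.98/3600 = 60.974994
  E ⇒ keep positive
Point 2:
  Latitude: 20 + 18/60 + 57.5/3600 = 20.315972
  S → negative
  Longitude: 23° + 4/60 + 21.7/3600 = 23 + 0.066667 + 0.006028 = 23.072694
  W → negative
Point 3:
  Latitude: 60° + 19/60 + 42.2/3600 = 60 + 0.316667 + 0.011722 = 60.328389
  S ⇒ negate
  Longitude: 94° + 16/60 + 49/3600 = 94 + 0.266667 + 0.013611 = 94.280278
  W → negative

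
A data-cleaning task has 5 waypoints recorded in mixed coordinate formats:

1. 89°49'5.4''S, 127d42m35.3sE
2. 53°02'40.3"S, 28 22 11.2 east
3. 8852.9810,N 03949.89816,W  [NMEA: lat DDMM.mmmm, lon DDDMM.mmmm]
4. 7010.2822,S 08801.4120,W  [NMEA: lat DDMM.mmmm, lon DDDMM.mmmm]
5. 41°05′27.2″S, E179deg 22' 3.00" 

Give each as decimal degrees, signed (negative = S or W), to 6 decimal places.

Point 1:
  Lat: 89° + 49/60 + 5.4/3600 = 89 + 0.816667 + 0.001500 = 89.8181667
  S → negative
  λ: 127° + 42/60 + 35.3/3600 = 127 + 0.700000 + 0.009806 = 127.7098056
  E ⇒ keep positive
Point 2:
  φ: 53° + 2/60 + 40.3/3600 = 53 + 0.033333 + 0.011194 = 53.0445278
  S → negative
  Lon: 28 + 22/60 + 11.2/3600 = 28.3697778
  E → positive
Point 3:
  Latitude: split at 2 digits → 88° and 52.981′; 88 + 52.981/60 = 88.8830167
  N ⇒ keep positive
  Longitude: degrees = first 3 digits = 39, minutes = 49.89816; 39 + 49.89816/60 = 39.8316360
  W ⇒ negate
Point 4:
  Lat: degrees = first 2 digits = 70, minutes = 10.2822; 70 + 10.2822/60 = 70.1713700
  S → negative
  Lon: degrees = first 3 digits = 88, minutes = 1.412; 88 + 1.412/60 = 88.0235333
  W → negative
Point 5:
  Latitude: 5′ + 27.2″ = 5.45333′; 41 + 5.45333/60 = 41.0908889
  hemisphere S, so the sign is −
  Lon: 22′ + 3″ = 22.05000′; 179 + 22.05000/60 = 179.3675000
  E → positive

1. -89.818167, 127.709806
2. -53.044528, 28.369778
3. 88.883017, -39.831636
4. -70.171370, -88.023533
5. -41.090889, 179.367500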